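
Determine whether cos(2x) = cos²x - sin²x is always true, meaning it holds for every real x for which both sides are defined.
Yes, this is an identity.

Claim: cos(2x) = cos²x - sin²x.
Reasoning: Put y = x in the addition formula cos(x+y) = cos(x)cos(y) - sin(x)sin(y): cos(2x) = cos²x - sin²x.
So the two sides agree for every real x for which both sides are defined.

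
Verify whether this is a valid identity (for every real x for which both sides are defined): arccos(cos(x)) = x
No, this is NOT an identity.

Claim: arccos(cos(x)) = x.
Test a specific point where both sides are defined: x = -π/2.
LHS = arccos(cos(x)) ≈ 1.5708
RHS = x ≈ -1.5708
Since 1.5708 ≠ -1.5708, the equation fails at this point, so it cannot hold for every real x for which both sides are defined.
arccos only returns values in [0, π], so arccos(cos(x)) = x holds only for x in that interval, not for all real x.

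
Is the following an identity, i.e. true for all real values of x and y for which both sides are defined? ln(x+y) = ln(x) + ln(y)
No, this is NOT an identity.

Claim: ln(x+y) = ln(x) + ln(y).
Test a specific point where both sides are defined: x = 4, y = 3.
LHS = ln(x+y) ≈ 1.9459
RHS = ln(x) + ln(y) ≈ 2.4849
Since 1.9459 ≠ 2.4849, the equation fails at this point, so it cannot hold for all real values of x and y for which both sides are defined.
ln(x) + ln(y) = ln(xy), not ln(x+y).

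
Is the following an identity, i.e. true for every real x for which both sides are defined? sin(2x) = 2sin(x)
No, this is NOT an identity.

Claim: sin(2x) = 2sin(x).
Test a specific point where both sides are defined: x = π/4.
LHS = sin(2x) ≈ 1.0000
RHS = 2sin(x) ≈ 1.4142
Since 1.0000 ≠ 1.4142, the equation fails at this point, so it cannot hold for every real x for which both sides are defined.
The correct double-angle formula is sin(2x) = 2sin(x)cos(x).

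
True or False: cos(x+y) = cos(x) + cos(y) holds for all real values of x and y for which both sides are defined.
False.

Claim: cos(x+y) = cos(x) + cos(y).
Test a specific point where both sides are defined: x = 3π/4, y = π.
LHS = cos(x+y) ≈ 0.7071
RHS = cos(x) + cos(y) ≈ -1.7071
Since 0.7071 ≠ -1.7071, the equation fails at this point, so it cannot hold for all real values of x and y for which both sides are defined.
The correct expansion is cos(x+y) = cos(x)cos(y) - sin(x)sin(y); cosine is not additive.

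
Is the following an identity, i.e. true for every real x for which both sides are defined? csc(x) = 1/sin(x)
Claim: csc(x) = 1/sin(x).
Reasoning: csc(x) is by definition the reciprocal of sin(x), wherever sin(x) ≠ 0.
So the two sides agree for every real x for which both sides are defined.

Conclusion: Yes, this is an identity.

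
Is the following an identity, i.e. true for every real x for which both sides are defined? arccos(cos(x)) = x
Claim: arccos(cos(x)) = x.
Test a specific point where both sides are defined: x = -π/6.
LHS = arccos(cos(x)) ≈ 0.5236
RHS = x ≈ -0.5236
Since 0.5236 ≠ -0.5236, the equation fails at this point, so it cannot hold for every real x for which both sides are defined.
arccos only returns values in [0, π], so arccos(cos(x)) = x holds only for x in that interval, not for all real x.

Conclusion: No, this is NOT an identity.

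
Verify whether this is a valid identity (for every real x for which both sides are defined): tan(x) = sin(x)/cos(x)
Yes, this is an identity.

Claim: tan(x) = sin(x)/cos(x).
Reasoning: For an angle x whose terminal point on the unit circle is (cos x, sin x), tan(x) is defined as the ratio (second coordinate)/(first coordinate) = sin(x)/cos(x), wherever cos(x) ≠ 0.
So the two sides agree for every real x for which both sides are defined.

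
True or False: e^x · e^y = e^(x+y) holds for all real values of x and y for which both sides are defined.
Claim: e^x · e^y = e^(x+y).
Reasoning: This is the law of exponents for a common base: multiplying powers adds exponents. E.g. from the series, (Σ x^j/j!)(Σ y^k/k!) = Σ_m (Σ_{j+k=m} x^j y^k/(j!k!)) = Σ_m (x+y)^m/m! by the binomial theorem.
So the two sides agree for all real values of x and y for which both sides are defined.

Conclusion: True.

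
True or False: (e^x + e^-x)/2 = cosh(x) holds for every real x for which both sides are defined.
True.

Claim: (e^x + e^-x)/2 = cosh(x).
Reasoning: This is exactly the definition of the hyperbolic cosine: cosh(x) := (e^x + e^-x)/2.
So the two sides agree for every real x for which both sides are defined.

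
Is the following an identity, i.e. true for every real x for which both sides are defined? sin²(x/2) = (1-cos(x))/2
Yes, this is an identity.

Claim: sin²(x/2) = (1-cos(x))/2.
Reasoning: Use cos(2θ) = 1 - 2sin²θ with θ = x/2: cos(x) = 1 - 2sin²(x/2). Solving for sin²(x/2) gives (1 - cos(x))/2.
So the two sides agree for every real x for which both sides are defined.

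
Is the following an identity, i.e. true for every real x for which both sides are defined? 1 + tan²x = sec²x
Yes, this is an identity.

Claim: 1 + tan²x = sec²x.
Reasoning: Start from sin²x + cos²x = 1 and divide every term by cos²x (allowed wherever tan x and sec x are defined): tan²x + 1 = 1/cos²x = sec²x.
So the two sides agree for every real x for which both sides are defined.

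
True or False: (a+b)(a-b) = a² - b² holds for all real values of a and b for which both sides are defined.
True.

Claim: (a+b)(a-b) = a² - b².
Reasoning: Expand: (a+b)(a-b) = a² - ab + ba - b² = a² - b² (the cross terms cancel).
So the two sides agree for all real values of a and b for which both sides are defined.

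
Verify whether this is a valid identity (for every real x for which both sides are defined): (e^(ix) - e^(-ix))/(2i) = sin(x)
Claim: (e^(ix) - e^(-ix))/(2i) = sin(x).
Reasoning: By Euler's formula e^(ix) = cos(x) + i·sin(x) and e^(-ix) = cos(x) - i·sin(x). Subtracting cancels the cosine terms: e^(ix) - e^(-ix) = 2i·sin(x); divide by 2i.
So the two sides agree for every real x for which both sides are defined.

Conclusion: Yes, this is an identity.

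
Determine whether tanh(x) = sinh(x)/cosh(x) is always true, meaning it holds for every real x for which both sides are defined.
Yes, this is an identity.

Claim: tanh(x) = sinh(x)/cosh(x).
Reasoning: tanh(x) is defined as sinh(x)/cosh(x) = (e^x - e^-x)/(e^x + e^-x); cosh(x) ≥ 1 is never zero, so this holds for every real x.
So the two sides agree for every real x for which both sides are defined.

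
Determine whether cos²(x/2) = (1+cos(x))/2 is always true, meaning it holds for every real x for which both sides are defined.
Yes, this is an identity.

Claim: cos²(x/2) = (1+cos(x))/2.
Reasoning: Use cos(2θ) = 2cos²θ - 1 with θ = x/2: cos(x) = 2cos²(x/2) - 1. Solving for cos²(x/2) gives (1 + cos(x))/2.
So the two sides agree for every real x for which both sides are defined.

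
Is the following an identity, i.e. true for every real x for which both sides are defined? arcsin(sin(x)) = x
No, this is NOT an identity.

Claim: arcsin(sin(x)) = x.
Test a specific point where both sides are defined: x = π.
LHS = arcsin(sin(x)) ≈ 0.0000
RHS = x ≈ 3.1416
Since 0.0000 ≠ 3.1416, the equation fails at this point, so it cannot hold for every real x for which both sides are defined.
arcsin only returns values in [-π/2, π/2], so arcsin(sin(x)) = x holds only for x in that interval, not for all real x.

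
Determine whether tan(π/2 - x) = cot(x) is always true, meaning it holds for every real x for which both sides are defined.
Claim: tan(π/2 - x) = cot(x).
Reasoning: tan(π/2 - x) = sin(π/2 - x)/cos(π/2 - x) = cos(x)/sin(x) = cot(x), using the cofunction identities sin(π/2 - x) = cos(x) and cos(π/2 - x) = sin(x).
So the two sides agree for every real x for which both sides are defined.

Conclusion: Yes, this is an identity.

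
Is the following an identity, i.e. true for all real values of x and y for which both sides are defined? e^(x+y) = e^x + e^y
Claim: e^(x+y) = e^x + e^y.
Test a specific point where both sides are defined: x = 5, y = 3/2.
LHS = e^(x+y) ≈ 665.1416
RHS = e^x + e^y ≈ 152.8948
Since 665.1416 ≠ 152.8948, the equation fails at this point, so it cannot hold for all real values of x and y for which both sides are defined.
The correct rule is e^(x+y) = e^x · e^y (a product, not a sum).

Conclusion: No, this is NOT an identity.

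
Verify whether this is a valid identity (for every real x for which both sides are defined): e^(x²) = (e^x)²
Claim: e^(x²) = (e^x)².
Test a specific point where both sides are defined: x = 1.
LHS = e^(x²) ≈ 2.7183
RHS = (e^x)² ≈ 7.3891
Since 2.7183 ≠ 7.3891, the equation fails at this point, so it cannot hold for every real x for which both sides are defined.
(e^x)² = e^(2x), and 2x ≠ x² in general.

Conclusion: No, this is NOT an identity.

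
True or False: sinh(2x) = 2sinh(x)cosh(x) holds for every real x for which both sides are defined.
Claim: sinh(2x) = 2sinh(x)cosh(x).
Reasoning: 2sinh(x)cosh(x) = 2 · (e^x - e^-x)/2 · (e^x + e^-x)/2 = (e^(2x) - e^(-2x))/2 = sinh(2x).
So the two sides agree for every real x for which both sides are defined.

Conclusion: True.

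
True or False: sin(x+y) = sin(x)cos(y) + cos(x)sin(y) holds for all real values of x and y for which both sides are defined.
Claim: sin(x+y) = sin(x)cos(y) + cos(x)sin(y).
Reasoning: By Euler's formula e^(i(x+y)) = e^(ix)·e^(iy) = (cos x + i·sin x)(cos y + i·sin y). The imaginary part of the left side is sin(x+y); the imaginary part of the product is sin(x)cos(y) + cos(x)sin(y).
So the two sides agree for all real values of x and y for which both sides are defined.

Conclusion: True.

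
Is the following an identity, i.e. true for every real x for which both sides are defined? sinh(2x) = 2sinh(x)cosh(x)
Claim: sinh(2x) = 2sinh(x)cosh(x).
Reasoning: 2sinh(x)cosh(x) = 2 · (e^x - e^-x)/2 · (e^x + e^-x)/2 = (e^(2x) - e^(-2x))/2 = sinh(2x).
So the two sides agree for every real x for which both sides are defined.

Conclusion: Yes, this is an identity.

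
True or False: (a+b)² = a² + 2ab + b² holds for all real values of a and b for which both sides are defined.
Claim: (a+b)² = a² + 2ab + b².
Reasoning: Expand: (a+b)² = (a+b)(a+b) = a·a + a·b + b·a + b·b = a² + 2ab + b².
So the two sides agree for all real values of a and b for which both sides are defined.

Conclusion: True.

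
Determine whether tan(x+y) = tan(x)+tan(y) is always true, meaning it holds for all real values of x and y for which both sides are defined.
No, this is NOT an identity.

Claim: tan(x+y) = tan(x)+tan(y).
Test a specific point where both sides are defined: x = -π/3, y = -π/4.
LHS = tan(x+y) ≈ 3.7321
RHS = tan(x)+tan(y) ≈ -2.7321
Since 3.7321 ≠ -2.7321, the equation fails at this point, so it cannot hold for all real values of x and y for which both sides are defined.
The correct formula is tan(x+y) = (tan(x) + tan(y))/(1 - tan(x)tan(y)).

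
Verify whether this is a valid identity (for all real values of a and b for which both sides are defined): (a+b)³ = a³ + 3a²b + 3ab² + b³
Claim: (a+b)³ = a³ + 3a²b + 3ab² + b³.
Reasoning: (a+b)³ = (a+b)(a+b)² = (a+b)(a² + 2ab + b²) = a³ + 2a²b + ab² + a²b + 2ab² + b³ = a³ + 3a²b + 3ab² + b³.
So the two sides agree for all real values of a and b for which both sides are defined.

Conclusion: Yes, this is an identity.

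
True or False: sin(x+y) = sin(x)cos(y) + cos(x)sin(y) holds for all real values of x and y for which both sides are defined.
Claim: sin(x+y) = sin(x)cos(y) + cos(x)sin(y).
Reasoning: By Euler's formula e^(i(x+y)) = e^(ix)·e^(iy) = (cos x + i·sin x)(cos y + i·sin y). The imaginary part of the left side is sin(x+y); the imaginary part of the product is sin(x)cos(y) + cos(x)sin(y).
So the two sides agree for all real values of x and y for which both sides are defined.

Conclusion: True.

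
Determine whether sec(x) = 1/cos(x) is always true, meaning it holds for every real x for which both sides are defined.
Claim: sec(x) = 1/cos(x).
Reasoning: sec(x) is by definition the reciprocal of cos(x), wherever cos(x) ≠ 0.
So the two sides agree for every real x for which both sides are defined.

Conclusion: Yes, this is an identity.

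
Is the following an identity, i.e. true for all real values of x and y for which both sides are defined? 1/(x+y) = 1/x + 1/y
No, this is NOT an identity.

Claim: 1/(x+y) = 1/x + 1/y.
Test a specific point where both sides are defined: x = 3, y = 4.
LHS = 1/(x+y) ≈ 0.1429
RHS = 1/x + 1/y ≈ 0.5833
Since 0.1429 ≠ 0.5833, the equation fails at this point, so it cannot hold for all real values of x and y for which both sides are defined.
1/x + 1/y = (x+y)/(xy), which is not 1/(x+y).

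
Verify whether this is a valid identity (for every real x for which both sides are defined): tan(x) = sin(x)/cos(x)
Yes, this is an identity.

Claim: tan(x) = sin(x)/cos(x).
Reasoning: For an angle x whose terminal point on the unit circle is (cos x, sin x), tan(x) is defined as the ratio (second coordinate)/(first coordinate) = sin(x)/cos(x), wherever cos(x) ≠ 0.
So the two sides agree for every real x for which both sides are defined.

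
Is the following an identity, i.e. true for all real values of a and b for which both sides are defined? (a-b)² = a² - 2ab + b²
Claim: (a-b)² = a² - 2ab + b².
Reasoning: Expand: (a-b)² = (a-b)(a-b) = a·a - a·b - b·a + b·b = a² - 2ab + b².
So the two sides agree for all real values of a and b for which both sides are defined.

Conclusion: Yes, this is an identity.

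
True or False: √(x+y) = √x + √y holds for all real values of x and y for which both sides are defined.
Claim: √(x+y) = √x + √y.
Test a specific point where both sides are defined: x = 1/2, y = 3.
LHS = √(x+y) ≈ 1.8708
RHS = √x + √y ≈ 2.4392
Since 1.8708 ≠ 2.4392, the equation fails at this point, so it cannot hold for all real values of x and y for which both sides are defined.
Squaring the right side gives x + 2√(xy) + y, not x + y.

Conclusion: False.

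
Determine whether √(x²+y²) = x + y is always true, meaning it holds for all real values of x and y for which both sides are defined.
No, this is NOT an identity.

Claim: √(x²+y²) = x + y.
Test a specific point where both sides are defined: x = 5, y = -3.
LHS = √(x²+y²) ≈ 5.8310
RHS = x + y ≈ 2.0000
Since 5.8310 ≠ 2.0000, the equation fails at this point, so it cannot hold for all real values of x and y for which both sides are defined.
(x+y)² = x² + 2xy + y², not x² + y², so the square root does not split this way.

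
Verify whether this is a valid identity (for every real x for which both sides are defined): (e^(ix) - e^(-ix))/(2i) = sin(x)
Claim: (e^(ix) - e^(-ix))/(2i) = sin(x).
Reasoning: By Euler's formula e^(ix) = cos(x) + i·sin(x) and e^(-ix) = cos(x) - i·sin(x). Subtracting cancels the cosine terms: e^(ix) - e^(-ix) = 2i·sin(x); divide by 2i.
So the two sides agree for every real x for which both sides are defined.

Conclusion: Yes, this is an identity.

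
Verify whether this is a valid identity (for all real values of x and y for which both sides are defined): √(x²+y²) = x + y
No, this is NOT an identity.

Claim: √(x²+y²) = x + y.
Test a specific point where both sides are defined: x = 2, y = 4.
LHS = √(x²+y²) ≈ 4.4721
RHS = x + y ≈ 6.0000
Since 4.4721 ≠ 6.0000, the equation fails at this point, so it cannot hold for all real values of x and y for which both sides are defined.
(x+y)² = x² + 2xy + y², not x² + y², so the square root does not split this way.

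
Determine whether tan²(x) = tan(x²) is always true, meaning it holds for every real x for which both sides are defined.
Claim: tan²(x) = tan(x²).
Test a specific point where both sides are defined: x = -π/3.
LHS = tan²(x) ≈ 3.0000
RHS = tan(x²) ≈ 1.9485
Since 3.0000 ≠ 1.9485, the equation fails at this point, so it cannot hold for every real x for which both sides are defined.
tan²(x) means (tan x)², squaring the output; tan(x²) squares the input. These are different functions.

Conclusion: No, this is NOT an identity.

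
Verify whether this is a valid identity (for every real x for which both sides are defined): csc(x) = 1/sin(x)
Yes, this is an identity.

Claim: csc(x) = 1/sin(x).
Reasoning: csc(x) is by definition the reciprocal of sin(x), wherever sin(x) ≠ 0.
So the two sides agree for every real x for which both sides are defined.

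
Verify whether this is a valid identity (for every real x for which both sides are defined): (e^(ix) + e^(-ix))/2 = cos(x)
Yes, this is an identity.

Claim: (e^(ix) + e^(-ix))/2 = cos(x).
Reasoning: By Euler's formula e^(ix) = cos(x) + i·sin(x) and e^(-ix) = cos(x) - i·sin(x). Adding cancels the sine terms: e^(ix) + e^(-ix) = 2cos(x); divide by 2.
So the two sides agree for every real x for which both sides are defined.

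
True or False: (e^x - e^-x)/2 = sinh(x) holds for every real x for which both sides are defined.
Claim: (e^x - e^-x)/2 = sinh(x).
Reasoning: This is exactly the definition of the hyperbolic sine: sinh(x) := (e^x - e^-x)/2.
So the two sides agree for every real x for which both sides are defined.

Conclusion: True.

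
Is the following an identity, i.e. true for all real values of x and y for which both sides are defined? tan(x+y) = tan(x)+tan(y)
No, this is NOT an identity.

Claim: tan(x+y) = tan(x)+tan(y).
Test a specific point where both sides are defined: x = -π/3, y = -π/3.
LHS = tan(x+y) ≈ 1.7321
RHS = tan(x)+tan(y) ≈ -3.4641
Since 1.7321 ≠ -3.4641, the equation fails at this point, so it cannot hold for all real values of x and y for which both sides are defined.
The correct formula is tan(x+y) = (tan(x) + tan(y))/(1 - tan(x)tan(y)).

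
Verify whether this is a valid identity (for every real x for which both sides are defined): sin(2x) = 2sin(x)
Claim: sin(2x) = 2sin(x).
Test a specific point where both sides are defined: x = -π/4.
LHS = sin(2x) ≈ -1.0000
RHS = 2sin(x) ≈ -1.4142
Since -1.0000 ≠ -1.4142, the equation fails at this point, so it cannot hold for every real x for which both sides are defined.
The correct double-angle formula is sin(2x) = 2sin(x)cos(x).

Conclusion: No, this is NOT an identity.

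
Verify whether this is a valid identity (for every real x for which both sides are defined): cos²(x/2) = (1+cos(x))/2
Claim: cos²(x/2) = (1+cos(x))/2.
Reasoning: Use cos(2θ) = 2cos²θ - 1 with θ = x/2: cos(x) = 2cos²(x/2) - 1. Solving for cos²(x/2) gives (1 + cos(x))/2.
So the two sides agree for every real x for which both sides are defined.

Conclusion: Yes, this is an identity.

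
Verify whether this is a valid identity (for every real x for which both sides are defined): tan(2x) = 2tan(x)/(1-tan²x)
Yes, this is an identity.

Claim: tan(2x) = 2tan(x)/(1-tan²x).
Reasoning: tan(2x) = sin(2x)/cos(2x) = 2sin(x)cos(x) / (cos²x - sin²x). Divide numerator and denominator by cos²x: 2tan(x) / (1 - tan²x).
So the two sides agree for every real x for which both sides are defined.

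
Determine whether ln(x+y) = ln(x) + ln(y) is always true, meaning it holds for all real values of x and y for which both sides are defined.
No, this is NOT an identity.

Claim: ln(x+y) = ln(x) + ln(y).
Test a specific point where both sides are defined: x = 2, y = 1/2.
LHS = ln(x+y) ≈ 0.9163
RHS = ln(x) + ln(y) ≈ 0.0000
Since 0.9163 ≠ 0.0000, the equation fails at this point, so it cannot hold for all real values of x and y for which both sides are defined.
ln(x) + ln(y) = ln(xy), not ln(x+y).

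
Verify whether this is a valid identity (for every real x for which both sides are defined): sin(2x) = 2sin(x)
No, this is NOT an identity.

Claim: sin(2x) = 2sin(x).
Test a specific point where both sides are defined: x = π/4.
LHS = sin(2x) ≈ 1.0000
RHS = 2sin(x) ≈ 1.4142
Since 1.0000 ≠ 1.4142, the equation fails at this point, so it cannot hold for every real x for which both sides are defined.
The correct double-angle formula is sin(2x) = 2sin(x)cos(x).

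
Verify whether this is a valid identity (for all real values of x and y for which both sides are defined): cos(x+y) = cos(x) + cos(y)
No, this is NOT an identity.

Claim: cos(x+y) = cos(x) + cos(y).
Test a specific point where both sides are defined: x = π, y = -π/4.
LHS = cos(x+y) ≈ -0.7071
RHS = cos(x) + cos(y) ≈ -0.2929
Since -0.7071 ≠ -0.2929, the equation fails at this point, so it cannot hold for all real values of x and y for which both sides are defined.
The correct expansion is cos(x+y) = cos(x)cos(y) - sin(x)sin(y); cosine is not additive.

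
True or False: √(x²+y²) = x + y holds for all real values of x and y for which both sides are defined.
Claim: √(x²+y²) = x + y.
Test a specific point where both sides are defined: x = 1, y = 2.
LHS = √(x²+y²) ≈ 2.2361
RHS = x + y ≈ 3.0000
Since 2.2361 ≠ 3.0000, the equation fails at this point, so it cannot hold for all real values of x and y for which both sides are defined.
(x+y)² = x² + 2xy + y², not x² + y², so the square root does not split this way.

Conclusion: False.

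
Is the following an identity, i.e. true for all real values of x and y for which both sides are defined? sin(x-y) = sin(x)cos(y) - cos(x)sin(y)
Claim: sin(x-y) = sin(x)cos(y) - cos(x)sin(y).
Reasoning: Replace y by -y in sin(x+y) = sin(x)cos(y) + cos(x)sin(y) and use cos(-y) = cos(y), sin(-y) = -sin(y): sin(x-y) = sin(x)cos(y) - cos(x)sin(y).
So the two sides agree for all real values of x and y for which both sides are defined.

Conclusion: Yes, this is an identity.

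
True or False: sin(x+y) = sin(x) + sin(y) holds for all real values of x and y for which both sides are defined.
Claim: sin(x+y) = sin(x) + sin(y).
Test a specific point where both sides are defined: x = π/2, y = -π/6.
LHS = sin(x+y) ≈ 0.8660
RHS = sin(x) + sin(y) ≈ 0.5000
Since 0.8660 ≠ 0.5000, the equation fails at this point, so it cannot hold for all real values of x and y for which both sides are defined.
The correct expansion is sin(x+y) = sin(x)cos(y) + cos(x)sin(y); sine is not additive.

Conclusion: False.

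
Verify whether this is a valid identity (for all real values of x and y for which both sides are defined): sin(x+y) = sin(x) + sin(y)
No, this is NOT an identity.

Claim: sin(x+y) = sin(x) + sin(y).
Test a specific point where both sides are defined: x = -π/2, y = -π/3.
LHS = sin(x+y) ≈ -0.5000
RHS = sin(x) + sin(y) ≈ -1.8660
Since -0.5000 ≠ -1.8660, the equation fails at this point, so it cannot hold for all real values of x and y for which both sides are defined.
The correct expansion is sin(x+y) = sin(x)cos(y) + cos(x)sin(y); sine is not additive.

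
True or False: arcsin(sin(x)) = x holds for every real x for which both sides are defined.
False.

Claim: arcsin(sin(x)) = x.
Test a specific point where both sides are defined: x = π.
LHS = arcsin(sin(x)) ≈ 0.0000
RHS = x ≈ 3.1416
Since 0.0000 ≠ 3.1416, the equation fails at this point, so it cannot hold for every real x for which both sides are defined.
arcsin only returns values in [-π/2, π/2], so arcsin(sin(x)) = x holds only for x in that interval, not for all real x.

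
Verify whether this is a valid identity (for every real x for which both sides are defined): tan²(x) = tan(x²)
No, this is NOT an identity.

Claim: tan²(x) = tan(x²).
Test a specific point where both sides are defined: x = 2π/3.
LHS = tan²(x) ≈ 3.0000
RHS = tan(x²) ≈ 2.9590
Since 3.0000 ≠ 2.9590, the equation fails at this point, so it cannot hold for every real x for which both sides are defined.
tan²(x) means (tan x)², squaring the output; tan(x²) squares the input. These are different functions.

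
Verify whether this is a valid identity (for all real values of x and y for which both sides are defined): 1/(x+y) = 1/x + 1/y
No, this is NOT an identity.

Claim: 1/(x+y) = 1/x + 1/y.
Test a specific point where both sides are defined: x = 1/2, y = -1.
LHS = 1/(x+y) ≈ -2.0000
RHS = 1/x + 1/y ≈ 1.0000
Since -2.0000 ≠ 1.0000, the equation fails at this point, so it cannot hold for all real values of x and y for which both sides are defined.
1/x + 1/y = (x+y)/(xy), which is not 1/(x+y).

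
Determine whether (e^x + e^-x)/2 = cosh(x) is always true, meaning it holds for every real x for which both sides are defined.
Yes, this is an identity.

Claim: (e^x + e^-x)/2 = cosh(x).
Reasoning: This is exactly the definition of the hyperbolic cosine: cosh(x) := (e^x + e^-x)/2.
So the two sides agree for every real x for which both sides are defined.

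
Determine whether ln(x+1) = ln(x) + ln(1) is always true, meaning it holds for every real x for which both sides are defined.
No, this is NOT an identity.

Claim: ln(x+1) = ln(x) + ln(1).
Test a specific point where both sides are defined: x = 2.
LHS = ln(x+1) ≈ 1.0986
RHS = ln(x) + ln(1) ≈ 0.6931
Since 1.0986 ≠ 0.6931, the equation fails at this point, so it cannot hold for every real x for which both sides are defined.
ln(1) = 0, so the right side is just ln(x), which differs from ln(x+1).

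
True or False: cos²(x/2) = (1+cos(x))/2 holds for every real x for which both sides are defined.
True.

Claim: cos²(x/2) = (1+cos(x))/2.
Reasoning: Use cos(2θ) = 2cos²θ - 1 with θ = x/2: cos(x) = 2cos²(x/2) - 1. Solving for cos²(x/2) gives (1 + cos(x))/2.
So the two sides agree for every real x for which both sides are defined.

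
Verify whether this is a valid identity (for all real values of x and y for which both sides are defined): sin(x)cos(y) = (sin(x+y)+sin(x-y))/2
Claim: sin(x)cos(y) = (sin(x+y)+sin(x-y))/2.
Reasoning: sin(x+y) = sin(x)cos(y) + cos(x)sin(y) and sin(x-y) = sin(x)cos(y) - cos(x)sin(y). Adding, sin(x+y) + sin(x-y) = 2sin(x)cos(y); divide by 2.
So the two sides agree for all real values of x and y for which both sides are defined.

Conclusion: Yes, this is an identity.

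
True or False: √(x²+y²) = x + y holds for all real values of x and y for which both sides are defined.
Claim: √(x²+y²) = x + y.
Test a specific point where both sides are defined: x = -3, y = 1/2.
LHS = √(x²+y²) ≈ 3.0414
RHS = x + y ≈ -2.5000
Since 3.0414 ≠ -2.5000, the equation fails at this point, so it cannot hold for all real values of x and y for which both sides are defined.
(x+y)² = x² + 2xy + y², not x² + y², so the square root does not split this way.

Conclusion: False.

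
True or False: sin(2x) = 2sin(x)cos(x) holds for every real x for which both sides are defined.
Claim: sin(2x) = 2sin(x)cos(x).
Reasoning: Put y = x in the addition formula sin(x+y) = sin(x)cos(y) + cos(x)sin(y): sin(2x) = sin(x)cos(x) + cos(x)sin(x) = 2sin(x)cos(x).
So the two sides agree for every real x for which both sides are defined.

Conclusion: True.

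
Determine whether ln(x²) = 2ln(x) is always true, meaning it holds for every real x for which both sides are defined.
Yes, this is an identity.

Claim: ln(x²) = 2ln(x).
Reasoning: The right side requires x > 0. For x > 0, x² = (e^(ln x))² = e^(2ln x), so ln(x²) = 2ln(x). (For x < 0 the right side is undefined, so those values are outside the claim.)
So the two sides agree for every real x for which both sides are defined.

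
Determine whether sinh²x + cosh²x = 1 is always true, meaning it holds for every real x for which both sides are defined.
Claim: sinh²x + cosh²x = 1.
Test a specific point where both sides are defined: x = 3/2.
LHS = sinh²x + cosh²x ≈ 10.0677
RHS = 1 ≈ 1.0000
Since 10.0677 ≠ 1.0000, the equation fails at this point, so it cannot hold for every real x for which both sides are defined.
The correct hyperbolic identity is cosh²x - sinh²x = 1 (a difference); the sum sinh²x + cosh²x equals cosh(2x).

Conclusion: No, this is NOT an identity.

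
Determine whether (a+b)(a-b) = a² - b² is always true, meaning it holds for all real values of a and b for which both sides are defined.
Claim: (a+b)(a-b) = a² - b².
Reasoning: Expand: (a+b)(a-b) = a² - ab + ba - b² = a² - b² (the cross terms cancel).
So the two sides agree for all real values of a and b for which both sides are defined.

Conclusion: Yes, this is an identity.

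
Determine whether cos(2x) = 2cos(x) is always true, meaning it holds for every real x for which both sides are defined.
No, this is NOT an identity.

Claim: cos(2x) = 2cos(x).
Test a specific point where both sides are defined: x = π/2.
LHS = cos(2x) ≈ -1.0000
RHS = 2cos(x) ≈ 0.0000
Since -1.0000 ≠ 0.0000, the equation fails at this point, so it cannot hold for every real x for which both sides are defined.
The correct double-angle formula is cos(2x) = cos²x - sin²x.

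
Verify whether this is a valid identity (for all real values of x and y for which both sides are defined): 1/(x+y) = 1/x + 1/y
Claim: 1/(x+y) = 1/x + 1/y.
Test a specific point where both sides are defined: x = -3, y = 2.
LHS = 1/(x+y) ≈ -1.0000
RHS = 1/x + 1/y ≈ 0.1667
Since -1.0000 ≠ 0.1667, the equation fails at this point, so it cannot hold for all real values of x and y for which both sides are defined.
1/x + 1/y = (x+y)/(xy), which is not 1/(x+y).

Conclusion: No, this is NOT an identity.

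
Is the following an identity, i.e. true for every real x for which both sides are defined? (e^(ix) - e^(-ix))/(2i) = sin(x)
Yes, this is an identity.

Claim: (e^(ix) - e^(-ix))/(2i) = sin(x).
Reasoning: By Euler's formula e^(ix) = cos(x) + i·sin(x) and e^(-ix) = cos(x) - i·sin(x). Subtracting cancels the cosine terms: e^(ix) - e^(-ix) = 2i·sin(x); divide by 2i.
So the two sides agree for every real x for which both sides are defined.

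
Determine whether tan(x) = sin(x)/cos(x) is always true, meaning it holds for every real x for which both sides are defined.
Yes, this is an identity.

Claim: tan(x) = sin(x)/cos(x).
Reasoning: For an angle x whose terminal point on the unit circle is (cos x, sin x), tan(x) is defined as the ratio (second coordinate)/(first coordinate) = sin(x)/cos(x), wherever cos(x) ≠ 0.
So the two sides agree for every real x for which both sides are defined.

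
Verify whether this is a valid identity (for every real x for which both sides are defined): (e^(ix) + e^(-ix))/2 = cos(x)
Yes, this is an identity.

Claim: (e^(ix) + e^(-ix))/2 = cos(x).
Reasoning: By Euler's formula e^(ix) = cos(x) + i·sin(x) and e^(-ix) = cos(x) - i·sin(x). Adding cancels the sine terms: e^(ix) + e^(-ix) = 2cos(x); divide by 2.
So the two sides agree for every real x for which both sides are defined.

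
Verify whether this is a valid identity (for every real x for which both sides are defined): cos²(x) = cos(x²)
No, this is NOT an identity.

Claim: cos²(x) = cos(x²).
Test a specific point where both sides are defined: x = -π/4.
LHS = cos²(x) ≈ 0.5000
RHS = cos(x²) ≈ 0.8157
Since 0.5000 ≠ 0.8157, the equation fails at this point, so it cannot hold for every real x for which both sides are defined.
cos²(x) means (cos x)², squaring the output; cos(x²) squares the input. These are different functions.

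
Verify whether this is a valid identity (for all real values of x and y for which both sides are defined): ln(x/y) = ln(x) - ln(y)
Yes, this is an identity.

Claim: ln(x/y) = ln(x) - ln(y).
Reasoning: Both sides are simultaneously defined only when x, y > 0. Write x = e^p, y = e^q. Then x/y = e^(p-q), so ln(x/y) = p - q = ln(x) - ln(y).
So the two sides agree for all real values of x and y for which both sides are defined.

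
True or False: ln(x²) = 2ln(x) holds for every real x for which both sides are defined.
Claim: ln(x²) = 2ln(x).
Reasoning: The right side requires x > 0. For x > 0, x² = (e^(ln x))² = e^(2ln x), so ln(x²) = 2ln(x). (For x < 0 the right side is undefined, so those values are outside the claim.)
So the two sides agree for every real x for which both sides are defined.

Conclusion: True.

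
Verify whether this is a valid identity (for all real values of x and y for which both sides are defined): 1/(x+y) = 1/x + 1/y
Claim: 1/(x+y) = 1/x + 1/y.
Test a specific point where both sides are defined: x = -3, y = 4.
LHS = 1/(x+y) ≈ 1.0000
RHS = 1/x + 1/y ≈ -0.0833
Since 1.0000 ≠ -0.0833, the equation fails at this point, so it cannot hold for all real values of x and y for which both sides are defined.
1/x + 1/y = (x+y)/(xy), which is not 1/(x+y).

Conclusion: No, this is NOT an identity.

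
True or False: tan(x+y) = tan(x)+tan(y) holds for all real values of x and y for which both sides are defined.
Claim: tan(x+y) = tan(x)+tan(y).
Test a specific point where both sides are defined: x = π/3, y = -π/4.
LHS = tan(x+y) ≈ 0.2679
RHS = tan(x)+tan(y) ≈ 0.7321
Since 0.2679 ≠ 0.7321, the equation fails at this point, so it cannot hold for all real values of x and y for which both sides are defined.
The correct formula is tan(x+y) = (tan(x) + tan(y))/(1 - tan(x)tan(y)).

Conclusion: False.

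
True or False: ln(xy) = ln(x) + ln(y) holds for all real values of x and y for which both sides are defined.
True.

Claim: ln(xy) = ln(x) + ln(y).
Reasoning: Both sides are simultaneously defined only when x, y > 0. Write x = e^p, y = e^q (p = ln x, q = ln y). Then xy = e^p · e^q = e^(p+q), so ln(xy) = p + q = ln(x) + ln(y).
So the two sides agree for all real values of x and y for which both sides are defined.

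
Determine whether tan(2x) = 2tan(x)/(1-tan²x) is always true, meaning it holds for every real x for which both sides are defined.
Yes, this is an identity.

Claim: tan(2x) = 2tan(x)/(1-tan²x).
Reasoning: tan(2x) = sin(2x)/cos(2x) = 2sin(x)cos(x) / (cos²x - sin²x). Divide numerator and denominator by cos²x: 2tan(x) / (1 - tan²x).
So the two sides agree for every real x for which both sides are defined.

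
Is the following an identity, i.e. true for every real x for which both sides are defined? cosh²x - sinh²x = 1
Yes, this is an identity.

Claim: cosh²x - sinh²x = 1.
Reasoning: With cosh(x) = (e^x + e^-x)/2 and sinh(x) = (e^x - e^-x)/2: cosh²x = (e^(2x) + 2 + e^(-2x))/4 and sinh²x = (e^(2x) - 2 + e^(-2x))/4. Subtracting leaves 4/4 = 1.
So the two sides agree for every real x for which both sides are defined.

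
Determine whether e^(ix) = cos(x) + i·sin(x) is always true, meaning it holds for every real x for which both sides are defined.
Claim: e^(ix) = cos(x) + i·sin(x).
Reasoning: Euler's formula. Expand e^(ix) = Σ (ix)^k / k!. Since i² = -1, the even-k terms are Σ (-1)^m x^(2m)/(2m)! = cos(x) and the odd-k terms are i · Σ (-1)^m x^(2m+1)/(2m+1)! = i·sin(x).
So the two sides agree for every real x for which both sides are defined.

Conclusion: Yes, this is an identity.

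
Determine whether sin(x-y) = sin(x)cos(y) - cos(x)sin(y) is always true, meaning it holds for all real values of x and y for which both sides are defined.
Claim: sin(x-y) = sin(x)cos(y) - cos(x)sin(y).
Reasoning: Replace y by -y in sin(x+y) = sin(x)cos(y) + cos(x)sin(y) and use cos(-y) = cos(y), sin(-y) = -sin(y): sin(x-y) = sin(x)cos(y) - cos(x)sin(y).
So the two sides agree for all real values of x and y for which both sides are defined.

Conclusion: Yes, this is an identity.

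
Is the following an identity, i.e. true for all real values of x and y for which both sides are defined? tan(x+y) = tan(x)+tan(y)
No, this is NOT an identity.

Claim: tan(x+y) = tan(x)+tan(y).
Test a specific point where both sides are defined: x = π/4, y = π/3.
LHS = tan(x+y) ≈ -3.7321
RHS = tan(x)+tan(y) ≈ 2.7321
Since -3.7321 ≠ 2.7321, the equation fails at this point, so it cannot hold for all real values of x and y for which both sides are defined.
The correct formula is tan(x+y) = (tan(x) + tan(y))/(1 - tan(x)tan(y)).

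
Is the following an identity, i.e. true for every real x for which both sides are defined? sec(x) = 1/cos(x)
Yes, this is an identity.

Claim: sec(x) = 1/cos(x).
Reasoning: sec(x) is by definition the reciprocal of cos(x), wherever cos(x) ≠ 0.
So the two sides agree for every real x for which both sides are defined.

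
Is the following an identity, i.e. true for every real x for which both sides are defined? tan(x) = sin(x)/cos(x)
Claim: tan(x) = sin(x)/cos(x).
Reasoning: For an angle x whose terminal point on the unit circle is (cos x, sin x), tan(x) is defined as the ratio (second coordinate)/(first coordinate) = sin(x)/cos(x), wherever cos(x) ≠ 0.
So the two sides agree for every real x for which both sides are defined.

Conclusion: Yes, this is an identity.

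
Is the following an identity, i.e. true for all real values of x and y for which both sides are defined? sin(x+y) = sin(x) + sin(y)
Claim: sin(x+y) = sin(x) + sin(y).
Test a specific point where both sides are defined: x = π/4, y = 2π/3.
LHS = sin(x+y) ≈ 0.2588
RHS = sin(x) + sin(y) ≈ 1.5731
Since 0.2588 ≠ 1.5731, the equation fails at this point, so it cannot hold for all real values of x and y for which both sides are defined.
The correct expansion is sin(x+y) = sin(x)cos(y) + cos(x)sin(y); sine is not additive.

Conclusion: No, this is NOT an identity.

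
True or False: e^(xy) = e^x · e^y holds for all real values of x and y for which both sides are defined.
False.

Claim: e^(xy) = e^x · e^y.
Test a specific point where both sides are defined: x = 4, y = 2.
LHS = e^(xy) ≈ 2980.9580
RHS = e^x · e^y ≈ 403.4288
Since 2980.9580 ≠ 403.4288, the equation fails at this point, so it cannot hold for all real values of x and y for which both sides are defined.
e^x · e^y = e^(x+y), not e^(xy).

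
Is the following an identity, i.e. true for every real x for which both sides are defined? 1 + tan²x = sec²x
Yes, this is an identity.

Claim: 1 + tan²x = sec²x.
Reasoning: Start from sin²x + cos²x = 1 and divide every term by cos²x (allowed wherever tan x and sec x are defined): tan²x + 1 = 1/cos²x = sec²x.
So the two sides agree for every real x for which both sides are defined.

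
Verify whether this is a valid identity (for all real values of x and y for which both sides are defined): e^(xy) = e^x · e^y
Claim: e^(xy) = e^x · e^y.
Test a specific point where both sides are defined: x = -3, y = 4.
LHS = e^(xy) ≈ 0.0000
RHS = e^x · e^y ≈ 2.7183
Since 0.0000 ≠ 2.7183, the equation fails at this point, so it cannot hold for all real values of x and y for which both sides are defined.
e^x · e^y = e^(x+y), not e^(xy).

Conclusion: No, this is NOT an identity.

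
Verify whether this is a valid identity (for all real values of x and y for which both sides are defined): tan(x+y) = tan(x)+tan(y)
Claim: tan(x+y) = tan(x)+tan(y).
Test a specific point where both sides are defined: x = -π/4, y = π/3.
LHS = tan(x+y) ≈ 0.2679
RHS = tan(x)+tan(y) ≈ 0.7321
Since 0.2679 ≠ 0.7321, the equation fails at this point, so it cannot hold for all real values of x and y for which both sides are defined.
The correct formula is tan(x+y) = (tan(x) + tan(y))/(1 - tan(x)tan(y)).

Conclusion: No, this is NOT an identity.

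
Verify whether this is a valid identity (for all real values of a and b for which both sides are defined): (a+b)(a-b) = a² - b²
Yes, this is an identity.

Claim: (a+b)(a-b) = a² - b².
Reasoning: Expand: (a+b)(a-b) = a² - ab + ba - b² = a² - b² (the cross terms cancel).
So the two sides agree for all real values of a and b for which both sides are defined.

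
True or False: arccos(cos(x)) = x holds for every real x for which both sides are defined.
False.

Claim: arccos(cos(x)) = x.
Test a specific point where both sides are defined: x = -π/6.
LHS = arccos(cos(x)) ≈ 0.5236
RHS = x ≈ -0.5236
Since 0.5236 ≠ -0.5236, the equation fails at this point, so it cannot hold for every real x for which both sides are defined.
arccos only returns values in [0, π], so arccos(cos(x)) = x holds only for x in that interval, not for all real x.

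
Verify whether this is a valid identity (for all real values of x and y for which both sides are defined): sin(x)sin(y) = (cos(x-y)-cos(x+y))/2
Claim: sin(x)sin(y) = (cos(x-y)-cos(x+y))/2.
Reasoning: cos(x-y) = cos(x)cos(y) + sin(x)sin(y) and cos(x+y) = cos(x)cos(y) - sin(x)sin(y). Subtracting, cos(x-y) - cos(x+y) = 2sin(x)sin(y); divide by 2.
So the two sides agree for all real values of x and y for which both sides are defined.

Conclusion: Yes, this is an identity.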